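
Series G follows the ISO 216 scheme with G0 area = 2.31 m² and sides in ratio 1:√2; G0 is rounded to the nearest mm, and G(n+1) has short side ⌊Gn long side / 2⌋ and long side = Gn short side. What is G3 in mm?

451 × 639 mm

Let G0's short side be w mm. w · w√2 = 2.31 m² = 2,310,000 mm², so w ≈ 1278.1 mm and w√2 ≈ 1807.4 mm → G0 = 1278 × 1807 mm.
G1: ⌊1807/2⌋ × 1278 = 903 × 1278 mm
G2: ⌊1278/2⌋ × 903 = 639 × 903 mm
G3: ⌊903/2⌋ × 639 = 451 × 639 mm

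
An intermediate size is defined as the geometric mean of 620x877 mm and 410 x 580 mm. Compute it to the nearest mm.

Short side: √(620 · 410) = √254200 ≈ 504.2 → 504 mm
Long side: √(877 · 580) = √508660 ≈ 713.2 → 713 mm

504 × 713 mm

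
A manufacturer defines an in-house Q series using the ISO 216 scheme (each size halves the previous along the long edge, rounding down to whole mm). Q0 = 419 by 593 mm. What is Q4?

Q1: ⌊593/2⌋ × 419 = 296 × 419 mm
Q2: ⌊419/2⌋ × 296 = 209 × 296 mm
Q3: ⌊296/2⌋ × 209 = 148 × 209 mm
Q4: ⌊209/2⌋ × 148 = 104 × 148 mm

104 × 148 mm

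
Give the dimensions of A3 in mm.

297 × 420 mm

A0 = 841 × 1189 mm (A0 has area 1 m², aspect 1:√2).
A1: ⌊1189/2⌋ × 841 = 594 × 841 mm
A2: ⌊841/2⌋ × 594 = 420 × 594 mm
A3: ⌊594/2⌋ × 420 = 297 × 420 mm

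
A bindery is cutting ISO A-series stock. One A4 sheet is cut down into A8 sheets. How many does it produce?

Each ISO step halves the sheet: 1 × A4 → 2 × A5 → 4 × A6 → 8 × A7 → …
From A4 to A8 is 4 halving steps: 2^4 = 16.

16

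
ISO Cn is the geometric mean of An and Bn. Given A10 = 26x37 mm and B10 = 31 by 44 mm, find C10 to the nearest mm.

28 × 40 mm

Short side: √(26 · 31) = √806 ≈ 28.4 → 28 mm
Long side: √(37 · 44) = √1628 ≈ 40.3 → 40 mm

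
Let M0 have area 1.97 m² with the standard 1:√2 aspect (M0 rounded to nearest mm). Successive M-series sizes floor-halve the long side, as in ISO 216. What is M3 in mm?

417 × 590 mm

Let M0's short side be w mm. w · w√2 = 1.97 m² = 1,970,000 mm², so w ≈ 1180.3 mm and w√2 ≈ 1669.1 mm → M0 = 1180 × 1669 mm.
M1: ⌊1669/2⌋ × 1180 = 834 × 1180 mm
M2: ⌊1180/2⌋ × 834 = 590 × 834 mm
M3: ⌊834/2⌋ × 590 = 417 × 590 mm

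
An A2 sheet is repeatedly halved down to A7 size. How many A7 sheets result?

32

Each ISO step halves the sheet: 1 × A2 → 2 × A3 → 4 × A4 → 8 × A5 → …
From A2 to A7 is 5 halving steps: 2^5 = 32.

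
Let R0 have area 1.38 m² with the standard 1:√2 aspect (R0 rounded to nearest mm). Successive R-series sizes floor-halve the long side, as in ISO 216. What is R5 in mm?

174 × 247 mm

Let R0's short side be w mm. w · w√2 = 1.38 m² = 1,380,000 mm², so w ≈ 987.8 mm and w√2 ≈ 1397.0 mm → R0 = 988 × 1397 mm.
R1: ⌊1397/2⌋ × 988 = 698 × 988 mm
R2: ⌊988/2⌋ × 698 = 494 × 698 mm
R3: ⌊698/2⌋ × 494 = 349 × 494 mm
R4: ⌊494/2⌋ × 349 = 247 × 349 mm
R5: ⌊349/2⌋ × 247 = 174 × 247 mm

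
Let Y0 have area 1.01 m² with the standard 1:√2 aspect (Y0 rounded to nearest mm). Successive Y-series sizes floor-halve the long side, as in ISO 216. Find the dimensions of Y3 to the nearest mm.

298 × 422 mm

Let Y0's short side be w mm. w · w√2 = 1.01 m² = 1,010,000 mm², so w ≈ 845.1 mm and w√2 ≈ 1195.1 mm → Y0 = 845 × 1195 mm.
Y1: ⌊1195/2⌋ × 845 = 597 × 845 mm
Y2: ⌊845/2⌋ × 597 = 422 × 597 mm
Y3: ⌊597/2⌋ × 422 = 298 × 422 mm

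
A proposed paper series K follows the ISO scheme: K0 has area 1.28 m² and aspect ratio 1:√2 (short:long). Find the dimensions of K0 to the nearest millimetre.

Let the short side be w mm. Then w · w√2 = 1.28 m² = 1,280,000 mm².
w² = 1,280,000/√2, so w ≈ 951.4 mm; long side = w√2 ≈ 1345.4 mm.

951 × 1345 mm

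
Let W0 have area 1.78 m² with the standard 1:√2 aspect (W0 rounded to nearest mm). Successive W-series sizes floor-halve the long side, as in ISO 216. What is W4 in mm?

280 × 396 mm

Let W0's short side be w mm. w · w√2 = 1.78 m² = 1,780,000 mm², so w ≈ 1121.9 mm and w√2 ≈ 1586.6 mm → W0 = 1122 × 1587 mm.
W1: ⌊1587/2⌋ × 1122 = 793 × 1122 mm
W2: ⌊1122/2⌋ × 793 = 561 × 793 mm
W3: ⌊793/2⌋ × 561 = 396 × 561 mm
W4: ⌊561/2⌋ × 396 = 280 × 396 mm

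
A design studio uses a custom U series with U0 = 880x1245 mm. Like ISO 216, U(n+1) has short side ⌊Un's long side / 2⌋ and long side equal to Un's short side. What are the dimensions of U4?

220 × 311 mm

U1: ⌊1245/2⌋ × 880 = 622 × 880 mm
U2: ⌊880/2⌋ × 622 = 440 × 622 mm
U3: ⌊622/2⌋ × 440 = 311 × 440 mm
U4: ⌊440/2⌋ × 311 = 220 × 311 mm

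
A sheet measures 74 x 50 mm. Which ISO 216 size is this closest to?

A8 (52 × 74 mm)

Aspect ratio 74/50 ≈ 1.480 (ISO target is √2 ≈ 1.414).
In the A-series (A0 area = 1 m²): A8 = 52 × 74 mm.
Off by 2 mm total — nearest standard size.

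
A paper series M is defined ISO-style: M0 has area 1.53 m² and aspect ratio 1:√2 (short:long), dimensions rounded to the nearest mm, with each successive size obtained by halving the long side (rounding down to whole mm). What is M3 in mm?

367 × 520 mm

Let M0's short side be w mm. w · w√2 = 1.53 m² = 1,530,000 mm², so w ≈ 1040.1 mm and w√2 ≈ 1471.0 mm → M0 = 1040 × 1471 mm.
M1: ⌊1471/2⌋ × 1040 = 735 × 1040 mm
M2: ⌊1040/2⌋ × 735 = 520 × 735 mm
M3: ⌊735/2⌋ × 520 = 367 × 520 mm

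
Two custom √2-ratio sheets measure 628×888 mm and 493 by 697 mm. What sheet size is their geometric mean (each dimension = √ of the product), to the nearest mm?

556 × 787 mm

Short side: √(628 · 493) = √309604 ≈ 556.4 → 556 mm
Long side: √(888 · 697) = √618936 ≈ 786.7 → 787 mm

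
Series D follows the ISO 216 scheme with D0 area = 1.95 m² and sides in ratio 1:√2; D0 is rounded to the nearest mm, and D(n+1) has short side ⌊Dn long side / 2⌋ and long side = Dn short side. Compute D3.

415 × 587 mm

Let D0's short side be w mm. w · w√2 = 1.95 m² = 1,950,000 mm², so w ≈ 1174.2 mm and w√2 ≈ 1660.6 mm → D0 = 1174 × 1661 mm.
D1: ⌊1661/2⌋ × 1174 = 830 × 1174 mm
D2: ⌊1174/2⌋ × 830 = 587 × 830 mm
D3: ⌊830/2⌋ × 587 = 415 × 587 mm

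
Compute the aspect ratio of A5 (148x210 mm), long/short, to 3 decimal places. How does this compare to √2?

1.419

210 / 148 = 1.419
ISO 216 targets √2 ≈ 1.414; the +0.005 deviation is from mm rounding.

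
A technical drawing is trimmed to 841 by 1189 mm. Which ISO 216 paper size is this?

A0 (841 × 1189 mm)

Aspect ratio 1189/841 ≈ 1.414 — close to the ISO √2 ≈ 1.414.
In the A-series (A0 area = 1 m²): A0 = 841 × 1189 mm.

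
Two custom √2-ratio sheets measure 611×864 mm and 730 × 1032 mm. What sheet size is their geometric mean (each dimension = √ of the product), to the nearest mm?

Short side: √(611 · 730) = √446030 ≈ 667.9 → 668 mm
Long side: √(864 · 1032) = √891648 ≈ 944.3 → 944 mm

668 × 944 mm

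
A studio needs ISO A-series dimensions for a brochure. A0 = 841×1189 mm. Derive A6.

105 × 148 mm

A1: ⌊1189/2⌋ × 841 = 594 × 841 mm
A2: ⌊841/2⌋ × 594 = 420 × 594 mm
A3: ⌊594/2⌋ × 420 = 297 × 420 mm
A4: ⌊420/2⌋ × 297 = 210 × 297 mm
A5: ⌊297/2⌋ × 210 = 148 × 210 mm
A6: ⌊210/2⌋ × 148 = 105 × 148 mm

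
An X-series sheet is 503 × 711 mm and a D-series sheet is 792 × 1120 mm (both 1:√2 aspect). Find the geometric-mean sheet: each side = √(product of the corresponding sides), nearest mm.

631 × 892 mm

Short side: √(503 · 792) = √398376 ≈ 631.2 → 631 mm
Long side: √(711 · 1120) = √796320 ≈ 892.4 → 892 mm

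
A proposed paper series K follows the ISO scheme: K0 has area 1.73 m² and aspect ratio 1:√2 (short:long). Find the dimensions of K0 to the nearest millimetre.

1106 × 1564 mm

Let the short side be w mm. Then w · w√2 = 1.73 m² = 1,730,000 mm².
w² = 1,730,000/√2, so w ≈ 1106.0 mm; long side = w√2 ≈ 1564.2 mm.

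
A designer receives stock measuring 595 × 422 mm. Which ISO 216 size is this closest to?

Aspect ratio 595/422 ≈ 1.410 — close to the ISO √2 ≈ 1.414.
In the A-series (A0 area = 1 m²): A2 = 420 × 594 mm.
Off by 3 mm total — nearest standard size.

A2 (420 × 594 mm)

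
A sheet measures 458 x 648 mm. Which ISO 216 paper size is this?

Aspect ratio 648/458 ≈ 1.415 — close to the ISO √2 ≈ 1.414.
In the C-series (envelope sizes, between A and B): C2 = 458 × 648 mm.

C2 (458 × 648 mm)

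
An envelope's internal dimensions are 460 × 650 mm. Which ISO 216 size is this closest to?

C2 (458 × 648 mm)

Aspect ratio 650/460 ≈ 1.413 — close to the ISO √2 ≈ 1.414.
In the C-series (envelope sizes, between A and B): C2 = 458 × 648 mm.
Off by 4 mm total — nearest standard size.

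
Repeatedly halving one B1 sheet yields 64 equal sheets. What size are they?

B7

64 = 2^6, so 6 halving steps.
B1 → B2 → … → B7 after 6 steps.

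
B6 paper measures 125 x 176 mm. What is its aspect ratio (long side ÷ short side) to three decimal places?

1.408

176 / 125 = 1.408
ISO 216 targets √2 ≈ 1.414; the -0.006 deviation is from mm rounding.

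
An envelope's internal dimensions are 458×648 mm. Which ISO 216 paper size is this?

Aspect ratio 648/458 ≈ 1.415 — close to the ISO √2 ≈ 1.414.
In the C-series (envelope sizes, between A and B): C2 = 458 × 648 mm.

C2 (458 × 648 mm)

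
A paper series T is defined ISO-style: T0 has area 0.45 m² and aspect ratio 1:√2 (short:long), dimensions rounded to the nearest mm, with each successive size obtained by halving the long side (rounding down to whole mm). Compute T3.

199 × 282 mm

Let T0's short side be w mm. w · w√2 = 0.45 m² = 450,000 mm², so w ≈ 564.1 mm and w√2 ≈ 797.7 mm → T0 = 564 × 798 mm.
T1: ⌊798/2⌋ × 564 = 399 × 564 mm
T2: ⌊564/2⌋ × 399 = 282 × 399 mm
T3: ⌊399/2⌋ × 282 = 199 × 282 mm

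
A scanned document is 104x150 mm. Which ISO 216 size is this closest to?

A6 (105 × 148 mm)

Aspect ratio 150/104 ≈ 1.442 (ISO target is √2 ≈ 1.414).
In the A-series (A0 area = 1 m²): A6 = 105 × 148 mm.
Off by 3 mm total — nearest standard size.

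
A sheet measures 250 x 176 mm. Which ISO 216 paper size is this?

Aspect ratio 250/176 ≈ 1.420 — close to the ISO √2 ≈ 1.414.
In the B-series (B0 = 1000 × 1414 mm): B5 = 176 × 250 mm.

B5 (176 × 250 mm)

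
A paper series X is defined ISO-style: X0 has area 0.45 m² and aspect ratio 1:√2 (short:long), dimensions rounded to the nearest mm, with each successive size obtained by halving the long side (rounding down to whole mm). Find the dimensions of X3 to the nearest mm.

199 × 282 mm

Let X0's short side be w mm. w · w√2 = 0.45 m² = 450,000 mm², so w ≈ 564.1 mm and w√2 ≈ 797.7 mm → X0 = 564 × 798 mm.
X1: ⌊798/2⌋ × 564 = 399 × 564 mm
X2: ⌊564/2⌋ × 399 = 282 × 399 mm
X3: ⌊399/2⌋ × 282 = 199 × 282 mm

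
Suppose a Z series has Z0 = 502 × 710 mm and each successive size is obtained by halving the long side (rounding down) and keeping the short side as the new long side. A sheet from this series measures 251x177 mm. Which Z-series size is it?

Z0: 502 × 710 mm
Z1: 355 × 502 mm
Z2: 251 × 355 mm
Z3: 177 × 251 mm
Z4: 125 × 177 mm
→ matches Z3.

Z3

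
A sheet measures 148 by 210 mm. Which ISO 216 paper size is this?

A5 (148 × 210 mm)

Aspect ratio 210/148 ≈ 1.419 — close to the ISO √2 ≈ 1.414.
In the A-series (A0 area = 1 m²): A5 = 148 × 210 mm.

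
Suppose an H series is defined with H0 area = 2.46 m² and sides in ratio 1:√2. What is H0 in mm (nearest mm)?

Let the short side be w mm. Then w · w√2 = 2.46 m² = 2,460,000 mm².
w² = 2,460,000/√2, so w ≈ 1318.9 mm; long side = w√2 ≈ 1865.2 mm.

1319 × 1865 mm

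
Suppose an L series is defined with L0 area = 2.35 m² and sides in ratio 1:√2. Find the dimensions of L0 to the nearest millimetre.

1289 × 1823 mm

Let the short side be w mm. Then w · w√2 = 2.35 m² = 2,350,000 mm².
w² = 2,350,000/√2, so w ≈ 1289.1 mm; long side = w√2 ≈ 1823.0 mm.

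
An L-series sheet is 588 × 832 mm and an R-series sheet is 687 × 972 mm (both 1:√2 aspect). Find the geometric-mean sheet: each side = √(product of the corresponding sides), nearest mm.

636 × 899 mm

Short side: √(588 · 687) = √403956 ≈ 635.6 → 636 mm
Long side: √(832 · 972) = √808704 ≈ 899.3 → 899 mm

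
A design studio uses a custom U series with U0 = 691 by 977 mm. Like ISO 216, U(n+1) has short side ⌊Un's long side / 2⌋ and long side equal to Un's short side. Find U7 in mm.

U1 = 488 × 691 mm (from U0 by 1 halving).
U2: ⌊691/2⌋ × 488 = 345 × 488 mm
U3: ⌊488/2⌋ × 345 = 244 × 345 mm
U4: ⌊345/2⌋ × 244 = 172 × 244 mm
U5: ⌊244/2⌋ × 172 = 122 × 172 mm
U6: ⌊172/2⌋ × 122 = 86 × 122 mm
U7: ⌊122/2⌋ × 86 = 61 × 86 mm

61 × 86 mm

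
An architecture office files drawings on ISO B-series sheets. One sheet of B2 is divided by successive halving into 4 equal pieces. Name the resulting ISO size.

B4

4 = 2^2, so 2 halving steps.
B2 → B3 → … → B4 after 2 steps.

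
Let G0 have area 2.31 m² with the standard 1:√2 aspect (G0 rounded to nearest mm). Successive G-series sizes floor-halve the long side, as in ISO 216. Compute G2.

Let G0's short side be w mm. w · w√2 = 2.31 m² = 2,310,000 mm², so w ≈ 1278.1 mm and w√2 ≈ 1807.4 mm → G0 = 1278 × 1807 mm.
G1: ⌊1807/2⌋ × 1278 = 903 × 1278 mm
G2: ⌊1278/2⌋ × 903 = 639 × 903 mm

639 × 903 mm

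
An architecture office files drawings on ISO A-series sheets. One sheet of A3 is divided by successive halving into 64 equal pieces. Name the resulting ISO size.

64 = 2^6, so 6 halving steps.
A3 → A4 → … → A9 after 6 steps.

A9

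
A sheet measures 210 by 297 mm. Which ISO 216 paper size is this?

A4 (210 × 297 mm)

Aspect ratio 297/210 ≈ 1.414 — close to the ISO √2 ≈ 1.414.
In the A-series (A0 area = 1 m²): A4 = 210 × 297 mm.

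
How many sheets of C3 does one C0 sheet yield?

8

C0 = 917 × 1297 mm; C3 = 324 × 458 mm.
Each halving step doubles the count; 3 steps from C0 to C3.
2^3 = 8.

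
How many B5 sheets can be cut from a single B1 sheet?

16

Each ISO step halves the sheet: 1 × B1 → 2 × B2 → 4 × B3 → 8 × B4 → …
From B1 to B5 is 4 halving steps: 2^4 = 16.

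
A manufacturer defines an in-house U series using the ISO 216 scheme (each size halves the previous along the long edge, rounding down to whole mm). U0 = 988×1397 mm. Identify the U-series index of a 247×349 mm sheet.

U4

U0: 988 × 1397 mm
U1: 698 × 988 mm
U2: 494 × 698 mm
U3: 349 × 494 mm
U4: 247 × 349 mm
U5: 174 × 247 mm
→ matches U4.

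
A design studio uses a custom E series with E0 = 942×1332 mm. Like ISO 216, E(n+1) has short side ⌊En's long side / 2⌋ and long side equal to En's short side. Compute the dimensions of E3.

333 × 471 mm

E1: ⌊1332/2⌋ × 942 = 666 × 942 mm
E2: ⌊942/2⌋ × 666 = 471 × 666 mm
E3: ⌊666/2⌋ × 471 = 333 × 471 mm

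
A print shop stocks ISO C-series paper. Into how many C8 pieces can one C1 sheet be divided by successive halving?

128

Each ISO step halves the sheet: 1 × C1 → 2 × C2 → 4 × C3 → 8 × C4 → …
From C1 to C8 is 7 halving steps: 2^7 = 128.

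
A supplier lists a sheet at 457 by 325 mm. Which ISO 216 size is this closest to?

C3 (324 × 458 mm)

Aspect ratio 457/325 ≈ 1.406 — close to the ISO √2 ≈ 1.414.
In the C-series (envelope sizes, between A and B): C3 = 324 × 458 mm.
Off by 2 mm total — nearest standard size.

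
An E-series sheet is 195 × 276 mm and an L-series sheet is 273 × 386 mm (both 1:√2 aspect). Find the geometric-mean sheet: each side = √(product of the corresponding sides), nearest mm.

231 × 326 mm

Short side: √(195 · 273) = √53235 ≈ 230.7 → 231 mm
Long side: √(276 · 386) = √106536 ≈ 326.4 → 326 mm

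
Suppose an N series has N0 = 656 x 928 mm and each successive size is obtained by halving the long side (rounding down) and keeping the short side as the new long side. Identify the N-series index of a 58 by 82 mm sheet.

N7

N0: 656 × 928 mm
N1: 464 × 656 mm
N2: 328 × 464 mm
N3: 232 × 328 mm
N4: 164 × 232 mm
N5: 116 × 164 mm
N6: 82 × 116 mm
N7: 58 × 82 mm
N8: 41 × 58 mm
→ matches N7.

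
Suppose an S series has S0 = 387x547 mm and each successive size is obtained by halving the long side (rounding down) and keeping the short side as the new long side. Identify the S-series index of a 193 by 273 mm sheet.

S0: 387 × 547 mm
S1: 273 × 387 mm
S2: 193 × 273 mm
S3: 136 × 193 mm
→ matches S2.

S2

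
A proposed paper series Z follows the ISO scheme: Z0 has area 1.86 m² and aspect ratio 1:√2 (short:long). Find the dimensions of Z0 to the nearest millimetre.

1147 × 1622 mm

Let the short side be w mm. Then w · w√2 = 1.86 m² = 1,860,000 mm².
w² = 1,860,000/√2, so w ≈ 1146.8 mm; long side = w√2 ≈ 1621.9 mm.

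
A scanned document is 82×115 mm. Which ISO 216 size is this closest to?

C7 (81 × 114 mm)

Aspect ratio 115/82 ≈ 1.402 — close to the ISO √2 ≈ 1.414.
In the C-series (envelope sizes, between A and B): C7 = 81 × 114 mm.
Off by 2 mm total — nearest standard size.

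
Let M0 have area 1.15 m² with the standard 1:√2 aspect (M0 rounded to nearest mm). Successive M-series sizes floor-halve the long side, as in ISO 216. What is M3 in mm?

318 × 451 mm

Let M0's short side be w mm. w · w√2 = 1.15 m² = 1,150,000 mm², so w ≈ 901.8 mm and w√2 ≈ 1275.3 mm → M0 = 902 × 1275 mm.
M1: ⌊1275/2⌋ × 902 = 637 × 902 mm
M2: ⌊902/2⌋ × 637 = 451 × 637 mm
M3: ⌊637/2⌋ × 451 = 318 × 451 mm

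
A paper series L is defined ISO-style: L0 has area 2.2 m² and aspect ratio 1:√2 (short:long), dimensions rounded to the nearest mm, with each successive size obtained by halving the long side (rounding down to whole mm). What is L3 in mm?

441 × 623 mm

Let L0's short side be w mm. w · w√2 = 2.2 m² = 2,200,000 mm², so w ≈ 1247.3 mm and w√2 ≈ 1763.9 mm → L0 = 1247 × 1764 mm.
L1: ⌊1764/2⌋ × 1247 = 882 × 1247 mm
L2: ⌊1247/2⌋ × 882 = 623 × 882 mm
L3: ⌊882/2⌋ × 623 = 441 × 623 mm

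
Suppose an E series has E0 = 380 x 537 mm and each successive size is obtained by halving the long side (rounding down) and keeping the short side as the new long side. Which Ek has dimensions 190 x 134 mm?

E0: 380 × 537 mm
E1: 268 × 380 mm
E2: 190 × 268 mm
E3: 134 × 190 mm
E4: 95 × 134 mm
→ matches E3.

E3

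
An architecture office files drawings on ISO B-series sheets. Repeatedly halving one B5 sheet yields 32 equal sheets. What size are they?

B10

32 = 2^5, so 5 halving steps.
B5 → B6 → … → B10 after 5 steps.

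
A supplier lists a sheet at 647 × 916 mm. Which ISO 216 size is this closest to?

C1 (648 × 917 mm)

Aspect ratio 916/647 ≈ 1.416 — close to the ISO √2 ≈ 1.414.
In the C-series (envelope sizes, between A and B): C1 = 648 × 917 mm.
Off by 2 mm total — nearest standard size.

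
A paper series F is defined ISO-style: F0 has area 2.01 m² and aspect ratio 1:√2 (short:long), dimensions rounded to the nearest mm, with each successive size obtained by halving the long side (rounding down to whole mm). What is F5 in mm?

Let F0's short side be w mm. w · w√2 = 2.01 m² = 2,010,000 mm², so w ≈ 1192.2 mm and w√2 ≈ 1686.0 mm → F0 = 1192 × 1686 mm.
F1: ⌊1686/2⌋ × 1192 = 843 × 1192 mm
F2: ⌊1192/2⌋ × 843 = 596 × 843 mm
F3: ⌊843/2⌋ × 596 = 421 × 596 mm
F4: ⌊596/2⌋ × 421 = 298 × 421 mm
F5: ⌊421/2⌋ × 298 = 210 × 298 mm

210 × 298 mm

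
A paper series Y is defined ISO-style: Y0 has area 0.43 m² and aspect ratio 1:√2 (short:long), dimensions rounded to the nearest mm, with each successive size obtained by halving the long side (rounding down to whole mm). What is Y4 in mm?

137 × 195 mm

Let Y0's short side be w mm. w · w√2 = 0.43 m² = 430,000 mm², so w ≈ 551.4 mm and w√2 ≈ 779.8 mm → Y0 = 551 × 780 mm.
Y1: ⌊780/2⌋ × 551 = 390 × 551 mm
Y2: ⌊551/2⌋ × 390 = 275 × 390 mm
Y3: ⌊390/2⌋ × 275 = 195 × 275 mm
Y4: ⌊275/2⌋ × 195 = 137 × 195 mm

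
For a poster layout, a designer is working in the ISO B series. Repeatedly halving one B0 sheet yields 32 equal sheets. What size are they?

B5

32 = 2^5, so 5 halving steps.
B0 → B1 → … → B5 after 5 steps.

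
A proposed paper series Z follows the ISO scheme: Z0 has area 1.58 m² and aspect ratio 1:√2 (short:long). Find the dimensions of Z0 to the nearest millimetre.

1057 × 1495 mm

Let the short side be w mm. Then w · w√2 = 1.58 m² = 1,580,000 mm².
w² = 1,580,000/√2, so w ≈ 1057.0 mm; long side = w√2 ≈ 1494.8 mm.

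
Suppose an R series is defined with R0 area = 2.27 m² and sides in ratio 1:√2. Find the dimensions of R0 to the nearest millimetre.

1267 × 1792 mm

Let the short side be w mm. Then w · w√2 = 2.27 m² = 2,270,000 mm².
w² = 2,270,000/√2, so w ≈ 1266.9 mm; long side = w√2 ≈ 1791.7 mm.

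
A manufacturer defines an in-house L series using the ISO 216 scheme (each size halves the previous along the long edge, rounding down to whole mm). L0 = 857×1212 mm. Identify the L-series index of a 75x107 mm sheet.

L7

L0: 857 × 1212 mm
L1: 606 × 857 mm
L2: 428 × 606 mm
L3: 303 × 428 mm
L4: 214 × 303 mm
L5: 151 × 214 mm
L6: 107 × 151 mm
L7: 75 × 107 mm
L8: 53 × 75 mm
→ matches L7.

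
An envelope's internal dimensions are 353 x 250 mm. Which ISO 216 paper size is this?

B4 (250 × 353 mm)

Aspect ratio 353/250 ≈ 1.412 — close to the ISO √2 ≈ 1.414.
In the B-series (B0 = 1000 × 1414 mm): B4 = 250 × 353 mm.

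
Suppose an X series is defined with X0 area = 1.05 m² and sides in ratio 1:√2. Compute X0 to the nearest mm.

862 × 1219 mm

Let the short side be w mm. Then w · w√2 = 1.05 m² = 1,050,000 mm².
w² = 1,050,000/√2, so w ≈ 861.7 mm; long side = w√2 ≈ 1218.6 mm.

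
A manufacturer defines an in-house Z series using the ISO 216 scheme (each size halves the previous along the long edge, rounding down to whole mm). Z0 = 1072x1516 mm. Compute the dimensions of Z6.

Z1 = 758 × 1072 mm (from Z0 by 1 halving).
Z2: ⌊1072/2⌋ × 758 = 536 × 758 mm
Z3: ⌊758/2⌋ × 536 = 379 × 536 mm
Z4: ⌊536/2⌋ × 379 = 268 × 379 mm
Z5: ⌊379/2⌋ × 268 = 189 × 268 mm
Z6: ⌊268/2⌋ × 189 = 134 × 189 mm

134 × 189 mm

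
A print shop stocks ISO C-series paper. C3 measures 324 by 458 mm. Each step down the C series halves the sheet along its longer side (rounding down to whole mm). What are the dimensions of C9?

40 × 57 mm

C4: ⌊458/2⌋ × 324 = 229 × 324 mm
C5: ⌊324/2⌋ × 229 = 162 × 229 mm
C6: ⌊229/2⌋ × 162 = 114 × 162 mm
C7: ⌊162/2⌋ × 114 = 81 × 114 mm
C8: ⌊114/2⌋ × 81 = 57 × 81 mm
C9: ⌊81/2⌋ × 57 = 40 × 57 mm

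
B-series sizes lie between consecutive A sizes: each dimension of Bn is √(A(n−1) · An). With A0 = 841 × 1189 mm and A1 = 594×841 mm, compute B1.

707 × 1000 mm

Short side: √(841 · 594) = √499554 ≈ 706.8 → 707 mm
Long side: √(1189 · 841) = √999949 ≈ 1000.0 → 1000 mm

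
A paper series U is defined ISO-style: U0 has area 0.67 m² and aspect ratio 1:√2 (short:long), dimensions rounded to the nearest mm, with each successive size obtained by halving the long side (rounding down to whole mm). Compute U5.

121 × 172 mm

Let U0's short side be w mm. w · w√2 = 0.67 m² = 670,000 mm², so w ≈ 688.3 mm and w√2 ≈ 973.4 mm → U0 = 688 × 973 mm.
U1: ⌊973/2⌋ × 688 = 486 × 688 mm
U2: ⌊688/2⌋ × 486 = 344 × 486 mm
U3: ⌊486/2⌋ × 344 = 243 × 344 mm
U4: ⌊344/2⌋ × 243 = 172 × 243 mm
U5: ⌊243/2⌋ × 172 = 121 × 172 mm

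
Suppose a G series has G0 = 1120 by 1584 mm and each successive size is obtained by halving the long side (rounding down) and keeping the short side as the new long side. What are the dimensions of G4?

G1 = 792 × 1120 mm (from G0 by 1 halving).
G2: ⌊1120/2⌋ × 792 = 560 × 792 mm
G3: ⌊792/2⌋ × 560 = 396 × 560 mm
G4: ⌊560/2⌋ × 396 = 280 × 396 mm

280 × 396 mm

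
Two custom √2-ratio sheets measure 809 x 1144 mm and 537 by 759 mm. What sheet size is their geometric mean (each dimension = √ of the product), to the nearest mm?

Short side: √(809 · 537) = √434433 ≈ 659.1 → 659 mm
Long side: √(1144 · 759) = √868296 ≈ 931.8 → 932 mm

659 × 932 mm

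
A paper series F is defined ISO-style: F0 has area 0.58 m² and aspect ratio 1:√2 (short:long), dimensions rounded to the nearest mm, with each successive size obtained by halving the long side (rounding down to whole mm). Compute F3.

226 × 320 mm

Let F0's short side be w mm. w · w√2 = 0.58 m² = 580,000 mm², so w ≈ 640.4 mm and w√2 ≈ 905.7 mm → F0 = 640 × 906 mm.
F1: ⌊906/2⌋ × 640 = 453 × 640 mm
F2: ⌊640/2⌋ × 453 = 320 × 453 mm
F3: ⌊453/2⌋ × 320 = 226 × 320 mm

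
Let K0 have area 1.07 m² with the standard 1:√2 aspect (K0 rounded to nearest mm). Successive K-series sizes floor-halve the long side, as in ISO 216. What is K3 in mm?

307 × 435 mm

Let K0's short side be w mm. w · w√2 = 1.07 m² = 1,070,000 mm², so w ≈ 869.8 mm and w√2 ≈ 1230.1 mm → K0 = 870 × 1230 mm.
K1: ⌊1230/2⌋ × 870 = 615 × 870 mm
K2: ⌊870/2⌋ × 615 = 435 × 615 mm
K3: ⌊615/2⌋ × 435 = 307 × 435 mm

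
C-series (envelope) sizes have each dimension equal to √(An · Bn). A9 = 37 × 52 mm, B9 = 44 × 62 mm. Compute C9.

40 × 57 mm

Short side: √(37 · 44) = √1628 ≈ 40.3 → 40 mm
Long side: √(52 · 62) = √3224 ≈ 56.8 → 57 mm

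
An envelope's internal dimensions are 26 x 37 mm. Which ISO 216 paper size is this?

Aspect ratio 37/26 ≈ 1.423 — close to the ISO √2 ≈ 1.414.
In the A-series (A0 area = 1 m²): A10 = 26 × 37 mm.

A10 (26 × 37 mm)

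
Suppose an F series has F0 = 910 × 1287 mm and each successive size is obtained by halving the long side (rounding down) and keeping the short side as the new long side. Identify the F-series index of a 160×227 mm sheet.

F5

F0: 910 × 1287 mm
F1: 643 × 910 mm
F2: 455 × 643 mm
F3: 321 × 455 mm
F4: 227 × 321 mm
F5: 160 × 227 mm
F6: 113 × 160 mm
→ matches F5.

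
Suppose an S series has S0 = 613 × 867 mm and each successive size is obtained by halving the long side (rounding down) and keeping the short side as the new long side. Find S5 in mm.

S1: ⌊867/2⌋ × 613 = 433 × 613 mm
S2: ⌊613/2⌋ × 433 = 306 × 433 mm
S3: ⌊433/2⌋ × 306 = 216 × 306 mm
S4: ⌊306/2⌋ × 216 = 153 × 216 mm
S5: ⌊216/2⌋ × 153 = 108 × 153 mm

108 × 153 mm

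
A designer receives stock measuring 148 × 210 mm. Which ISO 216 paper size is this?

Aspect ratio 210/148 ≈ 1.419 — close to the ISO √2 ≈ 1.414.
In the A-series (A0 area = 1 m²): A5 = 148 × 210 mm.

A5 (148 × 210 mm)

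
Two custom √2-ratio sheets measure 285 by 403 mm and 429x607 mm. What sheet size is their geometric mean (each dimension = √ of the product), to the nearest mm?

350 × 495 mm

Short side: √(285 · 429) = √122265 ≈ 349.7 → 350 mm
Long side: √(403 · 607) = √244621 ≈ 494.6 → 495 mm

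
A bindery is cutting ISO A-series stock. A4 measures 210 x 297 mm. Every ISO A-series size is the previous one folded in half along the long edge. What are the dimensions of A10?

A5: ⌊297/2⌋ × 210 = 148 × 210 mm
A6: ⌊210/2⌋ × 148 = 105 × 148 mm
A7: ⌊148/2⌋ × 105 = 74 × 105 mm
A8: ⌊105/2⌋ × 74 = 52 × 74 mm
A9: ⌊74/2⌋ × 52 = 37 × 52 mm
A10: ⌊52/2⌋ × 37 = 26 × 37 mm

26 × 37 mm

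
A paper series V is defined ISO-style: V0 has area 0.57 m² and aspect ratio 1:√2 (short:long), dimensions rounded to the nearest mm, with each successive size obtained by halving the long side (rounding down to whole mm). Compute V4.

Let V0's short side be w mm. w · w√2 = 0.57 m² = 570,000 mm², so w ≈ 634.9 mm and w√2 ≈ 897.8 mm → V0 = 635 × 898 mm.
V1: ⌊898/2⌋ × 635 = 449 × 635 mm
V2: ⌊635/2⌋ × 449 = 317 × 449 mm
V3: ⌊449/2⌋ × 317 = 224 × 317 mm
V4: ⌊317/2⌋ × 224 = 158 × 224 mm

158 × 224 mm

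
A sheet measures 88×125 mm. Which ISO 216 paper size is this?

Aspect ratio 125/88 ≈ 1.420 — close to the ISO √2 ≈ 1.414.
In the B-series (B0 = 1000 × 1414 mm): B7 = 88 × 125 mm.

B7 (88 × 125 mm)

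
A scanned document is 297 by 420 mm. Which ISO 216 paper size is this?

Aspect ratio 420/297 ≈ 1.414 — close to the ISO √2 ≈ 1.414.
In the A-series (A0 area = 1 m²): A3 = 297 × 420 mm.

A3 (297 × 420 mm)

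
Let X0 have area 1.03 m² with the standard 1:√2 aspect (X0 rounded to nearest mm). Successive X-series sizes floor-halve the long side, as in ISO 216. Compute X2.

Let X0's short side be w mm. w · w√2 = 1.03 m² = 1,030,000 mm², so w ≈ 853.4 mm and w√2 ≈ 1206.9 mm → X0 = 853 × 1207 mm.
X1: ⌊1207/2⌋ × 853 = 603 × 853 mm
X2: ⌊853/2⌋ × 603 = 426 × 603 mm

426 × 603 mm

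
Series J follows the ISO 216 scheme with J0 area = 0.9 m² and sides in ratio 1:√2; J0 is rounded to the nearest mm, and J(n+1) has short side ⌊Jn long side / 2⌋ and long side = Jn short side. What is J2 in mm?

Let J0's short side be w mm. w · w√2 = 0.9 m² = 900,000 mm², so w ≈ 797.7 mm and w√2 ≈ 1128.2 mm → J0 = 798 × 1128 mm.
J1: ⌊1128/2⌋ × 798 = 564 × 798 mm
J2: ⌊798/2⌋ × 564 = 399 × 564 mm

399 × 564 mm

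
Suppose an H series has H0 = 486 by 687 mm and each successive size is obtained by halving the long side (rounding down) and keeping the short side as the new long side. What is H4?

121 × 171 mm

H1: ⌊687/2⌋ × 486 = 343 × 486 mm
H2: ⌊486/2⌋ × 343 = 243 × 343 mm
H3: ⌊343/2⌋ × 243 = 171 × 243 mm
H4: ⌊243/2⌋ × 171 = 121 × 171 mm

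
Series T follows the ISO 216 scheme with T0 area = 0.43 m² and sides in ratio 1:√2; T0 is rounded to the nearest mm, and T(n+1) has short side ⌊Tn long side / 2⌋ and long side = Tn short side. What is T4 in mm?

137 × 195 mm

Let T0's short side be w mm. w · w√2 = 0.43 m² = 430,000 mm², so w ≈ 551.4 mm and w√2 ≈ 779.8 mm → T0 = 551 × 780 mm.
T1: ⌊780/2⌋ × 551 = 390 × 551 mm
T2: ⌊551/2⌋ × 390 = 275 × 390 mm
T3: ⌊390/2⌋ × 275 = 195 × 275 mm
T4: ⌊275/2⌋ × 195 = 137 × 195 mm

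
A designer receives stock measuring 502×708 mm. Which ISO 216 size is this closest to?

Aspect ratio 708/502 ≈ 1.410 — close to the ISO √2 ≈ 1.414.
In the B-series (B0 = 1000 × 1414 mm): B2 = 500 × 707 mm.
Off by 3 mm total — nearest standard size.

B2 (500 × 707 mm)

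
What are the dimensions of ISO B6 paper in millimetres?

B0 = 1000 × 1414 mm (B0 has a 1000 mm short side, aspect 1:√2).
B1: ⌊1414/2⌋ × 1000 = 707 × 1000 mm
B2: ⌊1000/2⌋ × 707 = 500 × 707 mm
B3: ⌊707/2⌋ × 500 = 353 × 500 mm
B4: ⌊500/2⌋ × 353 = 250 × 353 mm
B5: ⌊353/2⌋ × 250 = 176 × 250 mm
B6: ⌊250/2⌋ × 176 = 125 × 176 mm

125 × 176 mm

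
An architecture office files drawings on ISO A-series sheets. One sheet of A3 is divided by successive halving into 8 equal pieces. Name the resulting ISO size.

A6

8 = 2^3, so 3 halving steps.
A3 → A4 → … → A6 after 3 steps.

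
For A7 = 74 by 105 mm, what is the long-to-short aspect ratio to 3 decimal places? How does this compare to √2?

1.419

105 / 74 = 1.419
ISO 216 targets √2 ≈ 1.414; the +0.005 deviation is from mm rounding.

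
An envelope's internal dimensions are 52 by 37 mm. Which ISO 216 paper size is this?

Aspect ratio 52/37 ≈ 1.405 — close to the ISO √2 ≈ 1.414.
In the A-series (A0 area = 1 m²): A9 = 37 × 52 mm.

A9 (37 × 52 mm)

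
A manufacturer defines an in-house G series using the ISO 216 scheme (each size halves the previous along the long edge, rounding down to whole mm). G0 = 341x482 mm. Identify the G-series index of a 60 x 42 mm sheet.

G0: 341 × 482 mm
G1: 241 × 341 mm
G2: 170 × 241 mm
G3: 120 × 170 mm
G4: 85 × 120 mm
G5: 60 × 85 mm
G6: 42 × 60 mm
G7: 30 × 42 mm
→ matches G6.

G6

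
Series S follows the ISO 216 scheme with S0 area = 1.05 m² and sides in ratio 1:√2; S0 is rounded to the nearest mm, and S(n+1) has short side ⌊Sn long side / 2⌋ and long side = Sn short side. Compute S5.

152 × 215 mm

Let S0's short side be w mm. w · w√2 = 1.05 m² = 1,050,000 mm², so w ≈ 861.7 mm and w√2 ≈ 1218.6 mm → S0 = 862 × 1219 mm.
S1: ⌊1219/2⌋ × 862 = 609 × 862 mm
S2: ⌊862/2⌋ × 609 = 431 × 609 mm
S3: ⌊609/2⌋ × 431 = 304 × 431 mm
S4: ⌊431/2⌋ × 304 = 215 × 304 mm
S5: ⌊304/2⌋ × 215 = 152 × 215 mm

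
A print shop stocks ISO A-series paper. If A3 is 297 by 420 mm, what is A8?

52 × 74 mm

A4: ⌊420/2⌋ × 297 = 210 × 297 mm
A5: ⌊297/2⌋ × 210 = 148 × 210 mm
A6: ⌊210/2⌋ × 148 = 105 × 148 mm
A7: ⌊148/2⌋ × 105 = 74 × 105 mm
A8: ⌊105/2⌋ × 74 = 52 × 74 mm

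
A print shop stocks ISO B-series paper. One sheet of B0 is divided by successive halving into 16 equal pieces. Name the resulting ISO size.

B4

16 = 2^4, so 4 halving steps.
B0 → B1 → … → B4 after 4 steps.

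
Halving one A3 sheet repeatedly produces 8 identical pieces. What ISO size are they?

A6

8 = 2^3, so 3 halving steps.
A3 → A4 → … → A6 after 3 steps.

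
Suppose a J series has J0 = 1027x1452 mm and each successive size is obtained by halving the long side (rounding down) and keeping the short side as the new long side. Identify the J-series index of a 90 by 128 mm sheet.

J0: 1027 × 1452 mm
J1: 726 × 1027 mm
J2: 513 × 726 mm
J3: 363 × 513 mm
J4: 256 × 363 mm
J5: 181 × 256 mm
J6: 128 × 181 mm
J7: 90 × 128 mm
J8: 64 × 90 mm
→ matches J7.

J7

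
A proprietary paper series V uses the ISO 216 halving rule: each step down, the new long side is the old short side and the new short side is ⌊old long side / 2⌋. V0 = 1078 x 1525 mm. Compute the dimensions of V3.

381 × 539 mm

V1: ⌊1525/2⌋ × 1078 = 762 × 1078 mm
V2: ⌊1078/2⌋ × 762 = 539 × 762 mm
V3: ⌊762/2⌋ × 539 = 381 × 539 mm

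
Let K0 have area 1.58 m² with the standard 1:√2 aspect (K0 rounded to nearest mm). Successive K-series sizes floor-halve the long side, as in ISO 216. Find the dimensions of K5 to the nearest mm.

Let K0's short side be w mm. w · w√2 = 1.58 m² = 1,580,000 mm², so w ≈ 1057.0 mm and w√2 ≈ 1494.8 mm → K0 = 1057 × 1495 mm.
K1: ⌊1495/2⌋ × 1057 = 747 × 1057 mm
K2: ⌊1057/2⌋ × 747 = 528 × 747 mm
K3: ⌊747/2⌋ × 528 = 373 × 528 mm
K4: ⌊528/2⌋ × 373 = 264 × 373 mm
K5: ⌊373/2⌋ × 264 = 186 × 264 mm

186 × 264 mm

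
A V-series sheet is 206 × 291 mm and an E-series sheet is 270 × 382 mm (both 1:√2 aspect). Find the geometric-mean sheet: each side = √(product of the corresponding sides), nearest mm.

Short side: √(206 · 270) = √55620 ≈ 235.8 → 236 mm
Long side: √(291 · 382) = √111162 ≈ 333.4 → 333 mm

236 × 333 mm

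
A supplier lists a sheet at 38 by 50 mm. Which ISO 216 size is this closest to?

Aspect ratio 50/38 ≈ 1.316 (ISO target is √2 ≈ 1.414).
In the A-series (A0 area = 1 m²): A9 = 37 × 52 mm.
Off by 3 mm total — nearest standard size.

A9 (37 × 52 mm)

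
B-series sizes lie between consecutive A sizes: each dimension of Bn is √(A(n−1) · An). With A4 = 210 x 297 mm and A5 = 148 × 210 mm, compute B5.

176 × 250 mm

Short side: √(210 · 148) = √31080 ≈ 176.3 → 176 mm
Long side: √(297 · 210) = √62370 ≈ 249.7 → 250 mm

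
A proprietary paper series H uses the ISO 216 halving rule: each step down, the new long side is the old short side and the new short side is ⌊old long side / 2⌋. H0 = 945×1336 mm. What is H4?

H1: ⌊1336/2⌋ × 945 = 668 × 945 mm
H2: ⌊945/2⌋ × 668 = 472 × 668 mm
H3: ⌊668/2⌋ × 472 = 334 × 472 mm
H4: ⌊472/2⌋ × 334 = 236 × 334 mm

236 × 334 mm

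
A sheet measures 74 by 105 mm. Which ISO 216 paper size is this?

Aspect ratio 105/74 ≈ 1.419 — close to the ISO √2 ≈ 1.414.
In the A-series (A0 area = 1 m²): A7 = 74 × 105 mm.

A7 (74 × 105 mm)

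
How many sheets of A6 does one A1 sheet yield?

32

Each ISO step halves the sheet: 1 × A1 → 2 × A2 → 4 × A3 → 8 × A4 → …
From A1 to A6 is 5 halving steps: 2^5 = 32.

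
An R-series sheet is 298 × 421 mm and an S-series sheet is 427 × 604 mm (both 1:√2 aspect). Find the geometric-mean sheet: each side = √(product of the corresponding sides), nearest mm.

Short side: √(298 · 427) = √127246 ≈ 356.7 → 357 mm
Long side: √(421 · 604) = √254284 ≈ 504.3 → 504 mm

357 × 504 mm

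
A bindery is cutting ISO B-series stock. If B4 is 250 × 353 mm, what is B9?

B5: ⌊353/2⌋ × 250 = 176 × 250 mm
B6: ⌊250/2⌋ × 176 = 125 × 176 mm
B7: ⌊176/2⌋ × 125 = 88 × 125 mm
B8: ⌊125/2⌋ × 88 = 62 × 88 mm
B9: ⌊88/2⌋ × 62 = 44 × 62 mm

44 × 62 mm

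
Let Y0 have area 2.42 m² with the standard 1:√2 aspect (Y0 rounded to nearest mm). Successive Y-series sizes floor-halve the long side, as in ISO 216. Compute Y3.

462 × 654 mm

Let Y0's short side be w mm. w · w√2 = 2.42 m² = 2,420,000 mm², so w ≈ 1308.1 mm and w√2 ≈ 1850.0 mm → Y0 = 1308 × 1850 mm.
Y1: ⌊1850/2⌋ × 1308 = 925 × 1308 mm
Y2: ⌊1308/2⌋ × 925 = 654 × 925 mm
Y3: ⌊925/2⌋ × 654 = 462 × 654 mm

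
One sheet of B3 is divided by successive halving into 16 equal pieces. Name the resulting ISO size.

B7

16 = 2^4, so 4 halving steps.
B3 → B4 → … → B7 after 4 steps.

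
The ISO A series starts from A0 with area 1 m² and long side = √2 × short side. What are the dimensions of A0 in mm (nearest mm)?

841 × 1189 mm

Let the short side be w mm. Then the long side is w√2 and w · w√2 = 10⁶ mm².
w² = 10⁶/√2, so w = 1000 / 2^(1/4) ≈ 840.9 mm; long side = 1000 · 2^(1/4) ≈ 1189.2 mm.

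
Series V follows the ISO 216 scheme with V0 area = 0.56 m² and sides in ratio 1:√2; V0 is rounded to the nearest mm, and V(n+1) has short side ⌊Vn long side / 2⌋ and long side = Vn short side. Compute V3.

Let V0's short side be w mm. w · w√2 = 0.56 m² = 560,000 mm², so w ≈ 629.3 mm and w√2 ≈ 889.9 mm → V0 = 629 × 890 mm.
V1: ⌊890/2⌋ × 629 = 445 × 629 mm
V2: ⌊629/2⌋ × 445 = 314 × 445 mm
V3: ⌊445/2⌋ × 314 = 222 × 314 mm

222 × 314 mm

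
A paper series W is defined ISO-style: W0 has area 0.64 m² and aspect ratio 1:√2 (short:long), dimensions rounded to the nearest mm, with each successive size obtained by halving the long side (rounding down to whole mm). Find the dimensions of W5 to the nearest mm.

118 × 168 mm

Let W0's short side be w mm. w · w√2 = 0.64 m² = 640,000 mm², so w ≈ 672.7 mm and w√2 ≈ 951.4 mm → W0 = 673 × 951 mm.
W1: ⌊951/2⌋ × 673 = 475 × 673 mm
W2: ⌊673/2⌋ × 475 = 336 × 475 mm
W3: ⌊475/2⌋ × 336 = 237 × 336 mm
W4: ⌊336/2⌋ × 237 = 168 × 237 mm
W5: ⌊237/2⌋ × 168 = 118 × 168 mm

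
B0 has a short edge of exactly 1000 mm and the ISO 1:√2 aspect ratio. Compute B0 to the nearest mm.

Short side = 1000 mm; long side = 1000√2 ≈ 1414.2 mm.

1000 × 1414 mm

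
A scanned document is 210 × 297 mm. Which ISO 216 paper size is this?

Aspect ratio 297/210 ≈ 1.414 — close to the ISO √2 ≈ 1.414.
In the A-series (A0 area = 1 m²): A4 = 210 × 297 mm.

A4 (210 × 297 mm)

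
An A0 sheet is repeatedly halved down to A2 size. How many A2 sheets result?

4

Each ISO step halves the sheet: 1 × A0 → 2 × A1 → 4 × A2
From A0 to A2 is 2 halving steps: 2^2 = 4.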